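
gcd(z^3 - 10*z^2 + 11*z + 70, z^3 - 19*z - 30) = z^2 - 3*z - 10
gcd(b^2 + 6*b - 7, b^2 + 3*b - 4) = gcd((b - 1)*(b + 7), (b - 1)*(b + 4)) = b - 1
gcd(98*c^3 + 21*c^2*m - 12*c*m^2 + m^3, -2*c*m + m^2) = 1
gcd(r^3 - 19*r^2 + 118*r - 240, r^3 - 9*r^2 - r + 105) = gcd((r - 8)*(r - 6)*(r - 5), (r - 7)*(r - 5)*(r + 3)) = r - 5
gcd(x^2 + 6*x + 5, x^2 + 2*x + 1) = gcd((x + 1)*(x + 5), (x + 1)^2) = x + 1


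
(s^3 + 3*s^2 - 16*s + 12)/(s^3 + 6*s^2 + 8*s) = (s^3 + 3*s^2 - 16*s + 12)/(s*(s^2 + 6*s + 8))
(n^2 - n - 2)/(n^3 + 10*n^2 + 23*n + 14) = (n - 2)/(n^2 + 9*n + 14)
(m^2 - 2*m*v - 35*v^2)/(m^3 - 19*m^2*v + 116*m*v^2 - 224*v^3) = (m + 5*v)/(m^2 - 12*m*v + 32*v^2)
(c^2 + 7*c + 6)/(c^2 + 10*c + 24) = (c + 1)/(c + 4)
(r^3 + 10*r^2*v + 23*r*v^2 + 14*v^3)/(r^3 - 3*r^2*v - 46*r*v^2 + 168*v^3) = (r^2 + 3*r*v + 2*v^2)/(r^2 - 10*r*v + 24*v^2)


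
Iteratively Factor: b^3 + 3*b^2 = (b)*(b^2 + 3*b) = b*(b + 3)*(b)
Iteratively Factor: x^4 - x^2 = (x - 1)*(x^3 + x^2) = x*(x - 1)*(x^2 + x) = x*(x - 1)*(x + 1)*(x)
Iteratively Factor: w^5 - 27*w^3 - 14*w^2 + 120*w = (w + 3)*(w^4 - 3*w^3 - 18*w^2 + 40*w) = w*(w + 3)*(w^3 - 3*w^2 - 18*w + 40) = w*(w - 2)*(w + 3)*(w^2 - w - 20) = w*(w - 5)*(w - 2)*(w + 3)*(w + 4)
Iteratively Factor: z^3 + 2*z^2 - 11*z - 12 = (z + 1)*(z^2 + z - 12) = (z - 3)*(z + 1)*(z + 4)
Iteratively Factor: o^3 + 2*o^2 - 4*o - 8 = (o + 2)*(o^2 - 4) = (o + 2)^2*(o - 2)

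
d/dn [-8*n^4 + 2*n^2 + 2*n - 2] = -32*n^3 + 4*n + 2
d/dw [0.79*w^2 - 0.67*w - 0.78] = 1.58*w - 0.67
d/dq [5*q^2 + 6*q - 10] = 10*q + 6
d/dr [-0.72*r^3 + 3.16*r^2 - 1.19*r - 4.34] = -2.16*r^2 + 6.32*r - 1.19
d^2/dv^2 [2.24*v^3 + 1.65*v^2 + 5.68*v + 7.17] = 13.44*v + 3.3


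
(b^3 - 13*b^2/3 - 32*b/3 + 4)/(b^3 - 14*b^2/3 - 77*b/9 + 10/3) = 3*(b + 2)/(3*b + 5)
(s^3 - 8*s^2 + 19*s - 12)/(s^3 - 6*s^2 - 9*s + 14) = (s^2 - 7*s + 12)/(s^2 - 5*s - 14)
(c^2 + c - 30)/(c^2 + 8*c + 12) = (c - 5)/(c + 2)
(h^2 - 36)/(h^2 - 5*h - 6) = (h + 6)/(h + 1)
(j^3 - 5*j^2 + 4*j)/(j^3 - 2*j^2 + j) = (j - 4)/(j - 1)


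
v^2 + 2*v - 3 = (v - 1)*(v + 3)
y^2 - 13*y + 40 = (y - 8)*(y - 5)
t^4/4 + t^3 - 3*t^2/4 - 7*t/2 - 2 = (t/4 + 1)*(t - 2)*(t + 1)^2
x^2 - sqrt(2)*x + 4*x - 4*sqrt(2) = (x + 4)*(x - sqrt(2))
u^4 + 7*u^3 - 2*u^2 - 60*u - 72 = (u - 3)*(u + 2)^2*(u + 6)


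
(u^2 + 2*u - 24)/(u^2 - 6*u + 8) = (u + 6)/(u - 2)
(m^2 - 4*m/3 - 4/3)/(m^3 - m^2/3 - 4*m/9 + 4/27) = 9*(m - 2)/(9*m^2 - 9*m + 2)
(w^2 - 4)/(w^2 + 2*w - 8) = (w + 2)/(w + 4)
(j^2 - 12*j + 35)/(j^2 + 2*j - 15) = (j^2 - 12*j + 35)/(j^2 + 2*j - 15)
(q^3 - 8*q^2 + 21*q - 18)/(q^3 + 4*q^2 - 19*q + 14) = (q^2 - 6*q + 9)/(q^2 + 6*q - 7)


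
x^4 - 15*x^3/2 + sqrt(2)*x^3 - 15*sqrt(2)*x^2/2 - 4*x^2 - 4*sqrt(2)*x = x*(x - 8)*(x + 1/2)*(x + sqrt(2))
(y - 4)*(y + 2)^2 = y^3 - 12*y - 16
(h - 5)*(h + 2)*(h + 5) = h^3 + 2*h^2 - 25*h - 50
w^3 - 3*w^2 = w^2*(w - 3)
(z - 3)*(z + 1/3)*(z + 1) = z^3 - 5*z^2/3 - 11*z/3 - 1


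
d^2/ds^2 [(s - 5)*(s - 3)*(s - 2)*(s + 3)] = 12*s^2 - 42*s + 2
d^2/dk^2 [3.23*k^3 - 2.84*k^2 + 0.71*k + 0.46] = 19.38*k - 5.68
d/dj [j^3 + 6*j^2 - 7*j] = 3*j^2 + 12*j - 7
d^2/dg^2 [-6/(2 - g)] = 12/(g - 2)^3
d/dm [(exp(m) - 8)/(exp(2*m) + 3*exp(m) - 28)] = (-(exp(m) - 8)*(2*exp(m) + 3) + exp(2*m) + 3*exp(m) - 28)*exp(m)/(exp(2*m) + 3*exp(m) - 28)^2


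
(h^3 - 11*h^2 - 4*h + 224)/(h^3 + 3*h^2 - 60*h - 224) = (h - 7)/(h + 7)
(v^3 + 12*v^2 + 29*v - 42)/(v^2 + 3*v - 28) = (v^2 + 5*v - 6)/(v - 4)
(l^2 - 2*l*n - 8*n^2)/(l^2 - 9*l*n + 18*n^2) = (l^2 - 2*l*n - 8*n^2)/(l^2 - 9*l*n + 18*n^2)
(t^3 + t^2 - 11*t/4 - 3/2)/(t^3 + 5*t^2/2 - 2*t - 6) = (t + 1/2)/(t + 2)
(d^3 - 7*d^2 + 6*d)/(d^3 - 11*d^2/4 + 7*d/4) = 4*(d - 6)/(4*d - 7)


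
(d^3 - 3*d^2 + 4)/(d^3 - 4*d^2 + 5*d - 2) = (d^2 - d - 2)/(d^2 - 2*d + 1)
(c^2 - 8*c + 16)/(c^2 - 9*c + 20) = (c - 4)/(c - 5)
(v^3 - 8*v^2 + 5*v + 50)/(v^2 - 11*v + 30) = (v^2 - 3*v - 10)/(v - 6)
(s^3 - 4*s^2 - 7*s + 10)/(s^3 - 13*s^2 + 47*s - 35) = (s + 2)/(s - 7)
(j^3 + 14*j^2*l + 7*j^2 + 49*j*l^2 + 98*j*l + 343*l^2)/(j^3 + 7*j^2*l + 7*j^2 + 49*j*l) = (j + 7*l)/j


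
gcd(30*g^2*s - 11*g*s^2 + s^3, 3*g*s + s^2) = s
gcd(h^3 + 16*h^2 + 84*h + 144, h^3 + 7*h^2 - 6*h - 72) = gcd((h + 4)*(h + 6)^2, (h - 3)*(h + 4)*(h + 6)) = h^2 + 10*h + 24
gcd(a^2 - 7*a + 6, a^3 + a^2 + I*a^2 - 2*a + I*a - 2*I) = a - 1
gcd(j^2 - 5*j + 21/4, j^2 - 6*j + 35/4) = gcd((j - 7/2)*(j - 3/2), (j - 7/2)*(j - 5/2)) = j - 7/2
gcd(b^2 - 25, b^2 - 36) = 1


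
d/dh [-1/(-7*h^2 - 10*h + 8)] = 2*(-7*h - 5)/(7*h^2 + 10*h - 8)^2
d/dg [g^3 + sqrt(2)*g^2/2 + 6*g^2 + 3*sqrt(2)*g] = 3*g^2 + sqrt(2)*g + 12*g + 3*sqrt(2)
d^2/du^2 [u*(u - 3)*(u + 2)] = 6*u - 2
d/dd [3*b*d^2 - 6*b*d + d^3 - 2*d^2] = 6*b*d - 6*b + 3*d^2 - 4*d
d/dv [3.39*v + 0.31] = 3.39000000000000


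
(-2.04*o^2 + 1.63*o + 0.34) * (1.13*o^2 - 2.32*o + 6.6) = -2.3052*o^4 + 6.5747*o^3 - 16.8614*o^2 + 9.9692*o + 2.244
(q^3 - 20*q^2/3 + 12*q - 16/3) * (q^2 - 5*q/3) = q^5 - 25*q^4/3 + 208*q^3/9 - 76*q^2/3 + 80*q/9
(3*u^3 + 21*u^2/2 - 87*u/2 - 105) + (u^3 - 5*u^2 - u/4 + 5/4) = 4*u^3 + 11*u^2/2 - 175*u/4 - 415/4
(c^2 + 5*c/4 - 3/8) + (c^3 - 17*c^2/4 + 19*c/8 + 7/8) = c^3 - 13*c^2/4 + 29*c/8 + 1/2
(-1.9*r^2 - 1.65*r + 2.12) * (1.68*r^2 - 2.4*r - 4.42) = -3.192*r^4 + 1.788*r^3 + 15.9196*r^2 + 2.205*r - 9.3704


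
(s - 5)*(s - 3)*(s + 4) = s^3 - 4*s^2 - 17*s + 60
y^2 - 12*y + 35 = (y - 7)*(y - 5)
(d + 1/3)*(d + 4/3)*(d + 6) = d^3 + 23*d^2/3 + 94*d/9 + 8/3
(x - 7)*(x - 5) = x^2 - 12*x + 35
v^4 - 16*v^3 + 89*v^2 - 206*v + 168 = (v - 7)*(v - 4)*(v - 3)*(v - 2)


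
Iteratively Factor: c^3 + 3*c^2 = (c)*(c^2 + 3*c) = c*(c + 3)*(c)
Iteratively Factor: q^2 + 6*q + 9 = (q + 3)*(q + 3)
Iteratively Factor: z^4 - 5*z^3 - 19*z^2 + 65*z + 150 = (z - 5)*(z^3 - 19*z - 30) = (z - 5)*(z + 3)*(z^2 - 3*z - 10) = (z - 5)^2*(z + 3)*(z + 2)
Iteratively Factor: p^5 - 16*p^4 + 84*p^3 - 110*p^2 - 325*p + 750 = (p + 2)*(p^4 - 18*p^3 + 120*p^2 - 350*p + 375) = (p - 5)*(p + 2)*(p^3 - 13*p^2 + 55*p - 75) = (p - 5)*(p - 3)*(p + 2)*(p^2 - 10*p + 25) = (p - 5)^2*(p - 3)*(p + 2)*(p - 5)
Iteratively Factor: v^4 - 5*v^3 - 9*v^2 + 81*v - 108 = (v - 3)*(v^3 - 2*v^2 - 15*v + 36) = (v - 3)*(v + 4)*(v^2 - 6*v + 9) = (v - 3)^2*(v + 4)*(v - 3)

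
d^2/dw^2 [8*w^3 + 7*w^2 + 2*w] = 48*w + 14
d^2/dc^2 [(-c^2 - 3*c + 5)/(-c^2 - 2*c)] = 2*(c^3 - 15*c^2 - 30*c - 20)/(c^3*(c^3 + 6*c^2 + 12*c + 8))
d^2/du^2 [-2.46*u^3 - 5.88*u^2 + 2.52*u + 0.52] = -14.76*u - 11.76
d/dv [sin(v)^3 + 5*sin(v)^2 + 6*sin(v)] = (3*sin(v)^2 + 10*sin(v) + 6)*cos(v)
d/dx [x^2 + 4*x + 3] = 2*x + 4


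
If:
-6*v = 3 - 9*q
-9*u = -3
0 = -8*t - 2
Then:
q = 2*v/3 + 1/3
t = -1/4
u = 1/3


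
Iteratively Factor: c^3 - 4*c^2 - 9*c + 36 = (c - 3)*(c^2 - c - 12) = (c - 4)*(c - 3)*(c + 3)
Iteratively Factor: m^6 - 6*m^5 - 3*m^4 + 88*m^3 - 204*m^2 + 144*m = (m - 3)*(m^5 - 3*m^4 - 12*m^3 + 52*m^2 - 48*m) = m*(m - 3)*(m^4 - 3*m^3 - 12*m^2 + 52*m - 48) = m*(m - 3)*(m - 2)*(m^3 - m^2 - 14*m + 24) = m*(m - 3)^2*(m - 2)*(m^2 + 2*m - 8) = m*(m - 3)^2*(m - 2)*(m + 4)*(m - 2)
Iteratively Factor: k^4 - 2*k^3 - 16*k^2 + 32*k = (k - 2)*(k^3 - 16*k) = (k - 4)*(k - 2)*(k^2 + 4*k) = k*(k - 4)*(k - 2)*(k + 4)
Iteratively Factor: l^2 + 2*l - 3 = (l + 3)*(l - 1)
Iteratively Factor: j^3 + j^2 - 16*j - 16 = (j + 4)*(j^2 - 3*j - 4) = (j - 4)*(j + 4)*(j + 1)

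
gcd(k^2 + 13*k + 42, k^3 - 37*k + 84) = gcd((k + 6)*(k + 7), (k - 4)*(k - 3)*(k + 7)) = k + 7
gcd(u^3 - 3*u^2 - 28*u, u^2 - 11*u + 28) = u - 7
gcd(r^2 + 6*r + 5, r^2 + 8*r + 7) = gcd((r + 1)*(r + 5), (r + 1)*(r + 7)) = r + 1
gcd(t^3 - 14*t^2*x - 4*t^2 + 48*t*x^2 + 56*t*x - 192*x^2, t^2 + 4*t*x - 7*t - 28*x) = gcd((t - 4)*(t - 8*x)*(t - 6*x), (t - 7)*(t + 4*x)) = 1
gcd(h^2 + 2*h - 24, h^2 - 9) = 1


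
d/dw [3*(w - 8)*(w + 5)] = 6*w - 9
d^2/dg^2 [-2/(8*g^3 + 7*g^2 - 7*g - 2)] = 4*((24*g + 7)*(8*g^3 + 7*g^2 - 7*g - 2) - (24*g^2 + 14*g - 7)^2)/(8*g^3 + 7*g^2 - 7*g - 2)^3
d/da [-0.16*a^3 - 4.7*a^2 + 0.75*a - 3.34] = -0.48*a^2 - 9.4*a + 0.75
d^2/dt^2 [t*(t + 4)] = 2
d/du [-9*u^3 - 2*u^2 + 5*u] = -27*u^2 - 4*u + 5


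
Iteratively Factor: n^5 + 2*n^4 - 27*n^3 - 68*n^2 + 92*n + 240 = (n + 2)*(n^4 - 27*n^2 - 14*n + 120) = (n - 5)*(n + 2)*(n^3 + 5*n^2 - 2*n - 24) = (n - 5)*(n + 2)*(n + 3)*(n^2 + 2*n - 8) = (n - 5)*(n - 2)*(n + 2)*(n + 3)*(n + 4)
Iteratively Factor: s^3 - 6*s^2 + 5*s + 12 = (s - 4)*(s^2 - 2*s - 3) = (s - 4)*(s - 3)*(s + 1)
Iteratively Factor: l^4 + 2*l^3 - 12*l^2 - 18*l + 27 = (l - 1)*(l^3 + 3*l^2 - 9*l - 27) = (l - 1)*(l + 3)*(l^2 - 9) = (l - 1)*(l + 3)^2*(l - 3)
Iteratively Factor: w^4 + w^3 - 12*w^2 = (w)*(w^3 + w^2 - 12*w) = w*(w - 3)*(w^2 + 4*w) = w^2*(w - 3)*(w + 4)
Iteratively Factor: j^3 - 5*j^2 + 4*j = (j)*(j^2 - 5*j + 4) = j*(j - 1)*(j - 4)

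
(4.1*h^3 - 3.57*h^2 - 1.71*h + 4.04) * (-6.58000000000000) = -26.978*h^3 + 23.4906*h^2 + 11.2518*h - 26.5832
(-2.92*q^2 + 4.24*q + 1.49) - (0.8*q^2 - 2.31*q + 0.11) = -3.72*q^2 + 6.55*q + 1.38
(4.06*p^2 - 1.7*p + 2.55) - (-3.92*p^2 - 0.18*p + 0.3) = 7.98*p^2 - 1.52*p + 2.25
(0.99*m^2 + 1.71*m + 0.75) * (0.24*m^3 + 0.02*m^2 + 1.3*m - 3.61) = 0.2376*m^5 + 0.4302*m^4 + 1.5012*m^3 - 1.3359*m^2 - 5.1981*m - 2.7075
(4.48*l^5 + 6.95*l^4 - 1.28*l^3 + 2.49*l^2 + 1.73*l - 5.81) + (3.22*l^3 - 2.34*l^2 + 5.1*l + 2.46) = 4.48*l^5 + 6.95*l^4 + 1.94*l^3 + 0.15*l^2 + 6.83*l - 3.35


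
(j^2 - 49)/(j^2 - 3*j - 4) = (49 - j^2)/(-j^2 + 3*j + 4)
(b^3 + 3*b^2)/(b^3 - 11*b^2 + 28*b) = b*(b + 3)/(b^2 - 11*b + 28)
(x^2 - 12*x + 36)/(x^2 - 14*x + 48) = (x - 6)/(x - 8)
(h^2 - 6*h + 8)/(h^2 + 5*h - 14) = (h - 4)/(h + 7)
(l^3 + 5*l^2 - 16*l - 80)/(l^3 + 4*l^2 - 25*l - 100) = (l - 4)/(l - 5)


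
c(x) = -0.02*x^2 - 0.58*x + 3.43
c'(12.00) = -1.06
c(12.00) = -6.41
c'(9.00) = -0.94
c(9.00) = -3.41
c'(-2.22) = -0.49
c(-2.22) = 4.62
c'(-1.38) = -0.52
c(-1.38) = 4.19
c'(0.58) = -0.60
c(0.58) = 3.09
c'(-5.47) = -0.36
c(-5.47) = 6.00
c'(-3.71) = -0.43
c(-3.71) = 5.31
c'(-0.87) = -0.55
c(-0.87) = 3.92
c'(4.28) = -0.75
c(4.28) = 0.58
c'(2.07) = -0.66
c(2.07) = 2.14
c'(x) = -0.04*x - 0.58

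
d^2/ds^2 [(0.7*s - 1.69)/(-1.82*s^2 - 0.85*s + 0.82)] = (-(0.7*s - 1.69)*(3.64*s + 0.85)*(7.28*s + 1.7) + (7.644*s - 4.9616)*(1.82*s^2 + 0.85*s - 0.82))/(1.82*s^2 + 0.85*s - 0.82)^3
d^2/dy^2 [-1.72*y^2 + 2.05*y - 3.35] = -3.44000000000000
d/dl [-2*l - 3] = -2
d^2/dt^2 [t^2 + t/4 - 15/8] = 2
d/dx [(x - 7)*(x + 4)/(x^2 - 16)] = 3/(x^2 - 8*x + 16)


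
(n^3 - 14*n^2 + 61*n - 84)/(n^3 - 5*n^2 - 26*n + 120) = (n^2 - 10*n + 21)/(n^2 - n - 30)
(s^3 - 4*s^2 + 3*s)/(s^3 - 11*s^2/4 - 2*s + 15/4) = 4*s/(4*s + 5)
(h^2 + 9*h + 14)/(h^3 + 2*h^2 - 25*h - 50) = (h + 7)/(h^2 - 25)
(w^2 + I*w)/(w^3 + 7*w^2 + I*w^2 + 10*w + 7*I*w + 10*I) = w/(w^2 + 7*w + 10)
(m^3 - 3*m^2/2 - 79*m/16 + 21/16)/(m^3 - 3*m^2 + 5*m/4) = (16*m^3 - 24*m^2 - 79*m + 21)/(4*m*(4*m^2 - 12*m + 5))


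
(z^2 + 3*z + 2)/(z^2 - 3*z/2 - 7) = 2*(z + 1)/(2*z - 7)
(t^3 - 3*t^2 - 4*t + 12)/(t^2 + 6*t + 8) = (t^2 - 5*t + 6)/(t + 4)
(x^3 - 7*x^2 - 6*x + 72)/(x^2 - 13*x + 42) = (x^2 - x - 12)/(x - 7)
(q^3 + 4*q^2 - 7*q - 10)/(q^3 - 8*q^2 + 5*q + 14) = (q + 5)/(q - 7)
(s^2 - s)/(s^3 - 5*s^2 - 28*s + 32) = s/(s^2 - 4*s - 32)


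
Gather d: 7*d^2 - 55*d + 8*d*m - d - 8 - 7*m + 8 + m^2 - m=7*d^2 + d*(8*m - 56) + m^2 - 8*m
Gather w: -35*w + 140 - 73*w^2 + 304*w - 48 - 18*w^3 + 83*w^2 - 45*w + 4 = -18*w^3 + 10*w^2 + 224*w + 96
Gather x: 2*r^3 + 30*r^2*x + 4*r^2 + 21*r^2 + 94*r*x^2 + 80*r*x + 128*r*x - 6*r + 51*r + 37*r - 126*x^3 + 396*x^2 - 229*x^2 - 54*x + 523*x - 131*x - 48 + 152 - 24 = 2*r^3 + 25*r^2 + 82*r - 126*x^3 + x^2*(94*r + 167) + x*(30*r^2 + 208*r + 338) + 80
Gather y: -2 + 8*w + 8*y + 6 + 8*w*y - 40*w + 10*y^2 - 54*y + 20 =-32*w + 10*y^2 + y*(8*w - 46) + 24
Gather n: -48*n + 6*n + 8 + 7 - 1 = 14 - 42*n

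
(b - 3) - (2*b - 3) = -b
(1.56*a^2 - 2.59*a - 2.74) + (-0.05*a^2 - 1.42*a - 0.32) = 1.51*a^2 - 4.01*a - 3.06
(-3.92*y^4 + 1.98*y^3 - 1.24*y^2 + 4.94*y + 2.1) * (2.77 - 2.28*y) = 8.9376*y^5 - 15.3728*y^4 + 8.3118*y^3 - 14.698*y^2 + 8.8958*y + 5.817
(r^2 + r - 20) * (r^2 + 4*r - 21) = r^4 + 5*r^3 - 37*r^2 - 101*r + 420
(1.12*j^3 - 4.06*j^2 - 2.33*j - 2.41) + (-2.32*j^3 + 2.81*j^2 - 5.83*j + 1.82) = -1.2*j^3 - 1.25*j^2 - 8.16*j - 0.59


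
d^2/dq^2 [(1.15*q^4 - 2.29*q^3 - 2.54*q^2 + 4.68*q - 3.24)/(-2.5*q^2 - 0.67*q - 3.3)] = (-14.375*q^6 - 11.5575*q^5 - 60.02241*q^4 - 143.420438*q^3 - 124.13286*q^2 + 413.8506*q + 25.465032)/(15.625*q^6 + 12.5625*q^5 + 65.24175*q^4 + 33.465763*q^3 + 86.11911*q^2 + 21.8889*q + 35.937)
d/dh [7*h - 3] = 7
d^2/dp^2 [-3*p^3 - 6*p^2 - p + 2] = -18*p - 12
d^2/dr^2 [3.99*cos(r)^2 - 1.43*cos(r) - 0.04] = 1.43*cos(r) - 7.98*cos(2*r)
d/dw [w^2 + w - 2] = 2*w + 1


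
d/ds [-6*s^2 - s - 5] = -12*s - 1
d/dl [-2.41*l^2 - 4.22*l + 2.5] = -4.82*l - 4.22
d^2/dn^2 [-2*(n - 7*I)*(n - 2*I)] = -4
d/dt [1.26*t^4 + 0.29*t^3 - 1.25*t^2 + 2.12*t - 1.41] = 5.04*t^3 + 0.87*t^2 - 2.5*t + 2.12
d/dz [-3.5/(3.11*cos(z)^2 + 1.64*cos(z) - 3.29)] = -(21.77*cos(z) + 5.74)*sin(z)/(3.11*cos(z)^2 + 1.64*cos(z) - 3.29)^2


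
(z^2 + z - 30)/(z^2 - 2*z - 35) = (-z^2 - z + 30)/(-z^2 + 2*z + 35)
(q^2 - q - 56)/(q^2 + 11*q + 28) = (q - 8)/(q + 4)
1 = 1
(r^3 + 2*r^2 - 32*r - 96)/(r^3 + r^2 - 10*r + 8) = (r^2 - 2*r - 24)/(r^2 - 3*r + 2)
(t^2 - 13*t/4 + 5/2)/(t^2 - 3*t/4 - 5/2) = (4*t - 5)/(4*t + 5)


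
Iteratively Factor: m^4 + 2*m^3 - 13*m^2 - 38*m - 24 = (m + 1)*(m^3 + m^2 - 14*m - 24) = (m + 1)*(m + 2)*(m^2 - m - 12) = (m - 4)*(m + 1)*(m + 2)*(m + 3)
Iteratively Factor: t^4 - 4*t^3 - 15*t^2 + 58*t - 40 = (t - 5)*(t^3 + t^2 - 10*t + 8) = (t - 5)*(t + 4)*(t^2 - 3*t + 2) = (t - 5)*(t - 2)*(t + 4)*(t - 1)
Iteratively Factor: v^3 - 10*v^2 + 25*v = (v - 5)*(v^2 - 5*v) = (v - 5)^2*(v)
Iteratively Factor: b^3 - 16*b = (b)*(b^2 - 16) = b*(b + 4)*(b - 4)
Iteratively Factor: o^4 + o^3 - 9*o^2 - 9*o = (o - 3)*(o^3 + 4*o^2 + 3*o) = o*(o - 3)*(o^2 + 4*o + 3) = o*(o - 3)*(o + 3)*(o + 1)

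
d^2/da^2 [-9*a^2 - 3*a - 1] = -18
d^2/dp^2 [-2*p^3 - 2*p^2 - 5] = -12*p - 4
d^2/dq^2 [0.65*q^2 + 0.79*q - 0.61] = 1.30000000000000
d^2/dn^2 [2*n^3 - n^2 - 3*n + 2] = 12*n - 2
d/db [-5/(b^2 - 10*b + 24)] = 10*(b - 5)/(b^2 - 10*b + 24)^2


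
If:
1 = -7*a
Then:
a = -1/7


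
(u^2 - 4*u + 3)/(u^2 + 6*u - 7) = (u - 3)/(u + 7)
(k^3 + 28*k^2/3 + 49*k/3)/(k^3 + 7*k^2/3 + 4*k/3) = (3*k^2 + 28*k + 49)/(3*k^2 + 7*k + 4)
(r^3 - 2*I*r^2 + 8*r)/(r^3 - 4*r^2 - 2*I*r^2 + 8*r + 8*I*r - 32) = r/(r - 4)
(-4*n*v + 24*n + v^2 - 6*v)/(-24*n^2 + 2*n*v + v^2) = (v - 6)/(6*n + v)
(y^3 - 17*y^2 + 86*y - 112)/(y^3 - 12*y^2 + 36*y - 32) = (y - 7)/(y - 2)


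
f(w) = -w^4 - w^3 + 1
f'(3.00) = -135.00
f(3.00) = -107.00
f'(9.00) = -3159.00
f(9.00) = -7289.00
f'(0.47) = -1.08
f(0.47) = 0.85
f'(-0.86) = 0.33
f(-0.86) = 1.09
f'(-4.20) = 243.43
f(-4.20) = -236.08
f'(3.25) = -169.00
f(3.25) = -144.89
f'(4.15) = -337.56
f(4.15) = -367.09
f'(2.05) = -47.07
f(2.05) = -25.28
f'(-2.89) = 71.49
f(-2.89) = -44.62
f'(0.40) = -0.74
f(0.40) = 0.91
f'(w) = -4*w^3 - 3*w^2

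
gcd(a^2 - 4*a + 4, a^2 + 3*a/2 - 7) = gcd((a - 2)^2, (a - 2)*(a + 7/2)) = a - 2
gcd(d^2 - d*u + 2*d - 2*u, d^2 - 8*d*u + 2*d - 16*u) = d + 2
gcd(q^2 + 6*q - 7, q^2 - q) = q - 1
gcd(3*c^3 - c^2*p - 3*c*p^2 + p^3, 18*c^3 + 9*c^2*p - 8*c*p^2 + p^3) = -3*c^2 - 2*c*p + p^2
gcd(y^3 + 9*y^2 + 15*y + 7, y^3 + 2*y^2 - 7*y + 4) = 1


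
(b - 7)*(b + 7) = b^2 - 49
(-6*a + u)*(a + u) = -6*a^2 - 5*a*u + u^2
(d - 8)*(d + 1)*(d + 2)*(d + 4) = d^4 - d^3 - 42*d^2 - 104*d - 64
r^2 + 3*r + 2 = (r + 1)*(r + 2)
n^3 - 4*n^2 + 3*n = n*(n - 3)*(n - 1)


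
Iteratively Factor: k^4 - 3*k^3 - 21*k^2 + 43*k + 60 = (k + 1)*(k^3 - 4*k^2 - 17*k + 60) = (k - 5)*(k + 1)*(k^2 + k - 12) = (k - 5)*(k + 1)*(k + 4)*(k - 3)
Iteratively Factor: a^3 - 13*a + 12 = (a - 3)*(a^2 + 3*a - 4) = (a - 3)*(a + 4)*(a - 1)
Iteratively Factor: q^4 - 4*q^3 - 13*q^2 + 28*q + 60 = (q + 2)*(q^3 - 6*q^2 - q + 30) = (q + 2)^2*(q^2 - 8*q + 15) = (q - 5)*(q + 2)^2*(q - 3)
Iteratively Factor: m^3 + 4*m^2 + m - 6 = (m - 1)*(m^2 + 5*m + 6) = (m - 1)*(m + 3)*(m + 2)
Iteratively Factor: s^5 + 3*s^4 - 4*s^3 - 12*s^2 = (s)*(s^4 + 3*s^3 - 4*s^2 - 12*s) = s*(s - 2)*(s^3 + 5*s^2 + 6*s) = s*(s - 2)*(s + 2)*(s^2 + 3*s) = s*(s - 2)*(s + 2)*(s + 3)*(s)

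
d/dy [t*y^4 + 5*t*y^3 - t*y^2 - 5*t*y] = t*(4*y^3 + 15*y^2 - 2*y - 5)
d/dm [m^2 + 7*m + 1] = 2*m + 7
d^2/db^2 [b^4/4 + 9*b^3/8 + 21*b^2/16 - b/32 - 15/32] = 3*b^2 + 27*b/4 + 21/8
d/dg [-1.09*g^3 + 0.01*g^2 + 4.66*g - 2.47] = -3.27*g^2 + 0.02*g + 4.66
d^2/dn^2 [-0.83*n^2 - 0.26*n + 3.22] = -1.66000000000000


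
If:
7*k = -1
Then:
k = -1/7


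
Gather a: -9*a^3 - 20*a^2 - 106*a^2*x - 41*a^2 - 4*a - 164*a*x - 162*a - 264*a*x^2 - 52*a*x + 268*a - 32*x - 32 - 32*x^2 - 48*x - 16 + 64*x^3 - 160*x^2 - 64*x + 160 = -9*a^3 + a^2*(-106*x - 61) + a*(-264*x^2 - 216*x + 102) + 64*x^3 - 192*x^2 - 144*x + 112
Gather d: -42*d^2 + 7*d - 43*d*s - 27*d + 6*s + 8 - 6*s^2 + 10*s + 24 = -42*d^2 + d*(-43*s - 20) - 6*s^2 + 16*s + 32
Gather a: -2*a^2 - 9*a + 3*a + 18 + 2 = -2*a^2 - 6*a + 20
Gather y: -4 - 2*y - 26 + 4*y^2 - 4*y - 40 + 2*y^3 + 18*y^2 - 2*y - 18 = 2*y^3 + 22*y^2 - 8*y - 88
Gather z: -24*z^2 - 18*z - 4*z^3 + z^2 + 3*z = -4*z^3 - 23*z^2 - 15*z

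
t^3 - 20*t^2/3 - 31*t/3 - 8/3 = (t - 8)*(t + 1/3)*(t + 1)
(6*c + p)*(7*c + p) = 42*c^2 + 13*c*p + p^2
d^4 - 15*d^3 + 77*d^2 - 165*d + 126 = (d - 7)*(d - 3)^2*(d - 2)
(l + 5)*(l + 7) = l^2 + 12*l + 35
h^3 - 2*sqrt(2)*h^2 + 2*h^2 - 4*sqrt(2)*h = h*(h + 2)*(h - 2*sqrt(2))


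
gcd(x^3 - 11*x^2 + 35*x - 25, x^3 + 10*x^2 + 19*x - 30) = x - 1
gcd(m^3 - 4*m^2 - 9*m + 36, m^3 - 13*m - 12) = m^2 - m - 12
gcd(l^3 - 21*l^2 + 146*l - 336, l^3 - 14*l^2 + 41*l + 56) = l^2 - 15*l + 56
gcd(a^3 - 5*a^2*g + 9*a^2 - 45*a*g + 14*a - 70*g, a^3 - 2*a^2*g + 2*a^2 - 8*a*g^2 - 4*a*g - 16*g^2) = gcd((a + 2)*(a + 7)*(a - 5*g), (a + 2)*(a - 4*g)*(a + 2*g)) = a + 2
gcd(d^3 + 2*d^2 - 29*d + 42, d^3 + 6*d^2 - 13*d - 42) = d^2 + 4*d - 21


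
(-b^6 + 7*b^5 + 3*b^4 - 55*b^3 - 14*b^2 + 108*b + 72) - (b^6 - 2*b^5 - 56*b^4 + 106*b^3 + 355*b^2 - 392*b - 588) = -2*b^6 + 9*b^5 + 59*b^4 - 161*b^3 - 369*b^2 + 500*b + 660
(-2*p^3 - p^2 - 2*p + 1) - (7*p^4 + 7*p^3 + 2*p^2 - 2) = -7*p^4 - 9*p^3 - 3*p^2 - 2*p + 3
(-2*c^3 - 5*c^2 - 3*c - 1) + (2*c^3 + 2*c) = -5*c^2 - c - 1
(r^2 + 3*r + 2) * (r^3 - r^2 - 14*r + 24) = r^5 + 2*r^4 - 15*r^3 - 20*r^2 + 44*r + 48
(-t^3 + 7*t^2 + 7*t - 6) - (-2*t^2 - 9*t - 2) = -t^3 + 9*t^2 + 16*t - 4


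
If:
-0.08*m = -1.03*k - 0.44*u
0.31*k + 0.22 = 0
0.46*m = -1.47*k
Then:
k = -0.71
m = 2.27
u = 2.07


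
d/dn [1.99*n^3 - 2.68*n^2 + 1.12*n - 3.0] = 5.97*n^2 - 5.36*n + 1.12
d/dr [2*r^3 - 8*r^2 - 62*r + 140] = 6*r^2 - 16*r - 62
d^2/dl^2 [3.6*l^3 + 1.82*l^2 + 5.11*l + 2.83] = 21.6*l + 3.64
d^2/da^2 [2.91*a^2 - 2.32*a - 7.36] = 5.82000000000000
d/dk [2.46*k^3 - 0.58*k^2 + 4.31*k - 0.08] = 7.38*k^2 - 1.16*k + 4.31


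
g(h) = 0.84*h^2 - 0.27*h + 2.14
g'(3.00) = 4.77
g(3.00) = 8.89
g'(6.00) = 9.81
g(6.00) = 30.76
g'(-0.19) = -0.59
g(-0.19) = 2.22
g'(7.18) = 11.79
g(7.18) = 43.51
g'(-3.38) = -5.95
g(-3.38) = 12.65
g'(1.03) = 1.46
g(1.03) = 2.75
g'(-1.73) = -3.18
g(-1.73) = 5.12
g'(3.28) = 5.24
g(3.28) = 10.29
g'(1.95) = 3.01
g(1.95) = 4.81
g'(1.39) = 2.07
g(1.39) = 3.39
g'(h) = 1.68*h - 0.27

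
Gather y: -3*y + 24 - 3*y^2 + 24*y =-3*y^2 + 21*y + 24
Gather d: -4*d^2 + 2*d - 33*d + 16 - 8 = -4*d^2 - 31*d + 8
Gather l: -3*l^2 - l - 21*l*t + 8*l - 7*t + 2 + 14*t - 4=-3*l^2 + l*(7 - 21*t) + 7*t - 2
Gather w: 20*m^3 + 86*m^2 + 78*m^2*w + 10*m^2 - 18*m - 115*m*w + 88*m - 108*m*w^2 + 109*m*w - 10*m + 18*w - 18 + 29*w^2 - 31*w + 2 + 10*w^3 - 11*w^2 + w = 20*m^3 + 96*m^2 + 60*m + 10*w^3 + w^2*(18 - 108*m) + w*(78*m^2 - 6*m - 12) - 16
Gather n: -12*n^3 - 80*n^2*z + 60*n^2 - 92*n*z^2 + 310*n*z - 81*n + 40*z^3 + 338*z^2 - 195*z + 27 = -12*n^3 + n^2*(60 - 80*z) + n*(-92*z^2 + 310*z - 81) + 40*z^3 + 338*z^2 - 195*z + 27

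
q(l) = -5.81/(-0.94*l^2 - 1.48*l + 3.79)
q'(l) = -5.81*(1.88*l + 1.48)/(-0.94*l^2 - 1.48*l + 3.79)^2 = (-10.9228*l - 8.5988)/(0.94*l^2 + 1.48*l - 3.79)^2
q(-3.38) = 2.98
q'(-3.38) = 7.47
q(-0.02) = -1.52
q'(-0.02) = -0.57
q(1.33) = -36.58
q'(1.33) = -916.68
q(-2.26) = -2.49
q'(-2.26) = 2.95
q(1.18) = -7.91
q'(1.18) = -39.80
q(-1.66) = -1.59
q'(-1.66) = 0.71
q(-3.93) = 1.18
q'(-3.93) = 1.42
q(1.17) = -7.53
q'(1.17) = -35.90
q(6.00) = 0.15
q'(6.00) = -0.05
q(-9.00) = 0.10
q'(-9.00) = 0.03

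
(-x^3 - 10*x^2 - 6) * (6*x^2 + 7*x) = -6*x^5 - 67*x^4 - 70*x^3 - 36*x^2 - 42*x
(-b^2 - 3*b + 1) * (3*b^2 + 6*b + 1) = -3*b^4 - 15*b^3 - 16*b^2 + 3*b + 1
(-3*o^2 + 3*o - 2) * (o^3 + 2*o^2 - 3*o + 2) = -3*o^5 - 3*o^4 + 13*o^3 - 19*o^2 + 12*o - 4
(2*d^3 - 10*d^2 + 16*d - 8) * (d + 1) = 2*d^4 - 8*d^3 + 6*d^2 + 8*d - 8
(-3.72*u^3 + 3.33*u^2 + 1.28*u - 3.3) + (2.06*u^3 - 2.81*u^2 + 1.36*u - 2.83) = -1.66*u^3 + 0.52*u^2 + 2.64*u - 6.13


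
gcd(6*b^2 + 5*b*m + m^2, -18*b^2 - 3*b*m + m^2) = 3*b + m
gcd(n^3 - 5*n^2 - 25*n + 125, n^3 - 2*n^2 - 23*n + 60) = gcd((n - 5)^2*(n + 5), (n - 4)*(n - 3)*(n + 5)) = n + 5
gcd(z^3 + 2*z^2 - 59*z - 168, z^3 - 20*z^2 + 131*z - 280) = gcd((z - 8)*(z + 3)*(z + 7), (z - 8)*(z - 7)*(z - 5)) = z - 8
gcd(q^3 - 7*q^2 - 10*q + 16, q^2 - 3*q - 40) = q - 8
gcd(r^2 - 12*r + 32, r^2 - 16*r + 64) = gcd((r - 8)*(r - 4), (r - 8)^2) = r - 8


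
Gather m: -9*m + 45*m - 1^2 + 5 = 36*m + 4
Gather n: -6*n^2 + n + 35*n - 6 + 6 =-6*n^2 + 36*n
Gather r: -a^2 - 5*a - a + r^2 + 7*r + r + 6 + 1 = -a^2 - 6*a + r^2 + 8*r + 7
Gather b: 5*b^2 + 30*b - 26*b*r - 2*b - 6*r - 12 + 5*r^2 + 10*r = 5*b^2 + b*(28 - 26*r) + 5*r^2 + 4*r - 12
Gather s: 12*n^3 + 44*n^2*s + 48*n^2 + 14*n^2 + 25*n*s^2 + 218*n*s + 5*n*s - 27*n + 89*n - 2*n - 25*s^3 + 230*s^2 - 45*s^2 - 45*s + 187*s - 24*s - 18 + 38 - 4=12*n^3 + 62*n^2 + 60*n - 25*s^3 + s^2*(25*n + 185) + s*(44*n^2 + 223*n + 118) + 16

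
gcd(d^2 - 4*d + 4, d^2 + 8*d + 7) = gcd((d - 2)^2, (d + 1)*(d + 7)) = 1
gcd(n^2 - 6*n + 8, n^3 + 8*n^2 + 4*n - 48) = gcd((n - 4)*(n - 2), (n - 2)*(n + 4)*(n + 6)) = n - 2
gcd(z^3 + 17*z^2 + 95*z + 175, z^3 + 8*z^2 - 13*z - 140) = z^2 + 12*z + 35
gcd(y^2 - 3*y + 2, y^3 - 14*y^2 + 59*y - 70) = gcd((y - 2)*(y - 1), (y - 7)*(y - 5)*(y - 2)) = y - 2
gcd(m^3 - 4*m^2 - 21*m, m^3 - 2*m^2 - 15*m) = m^2 + 3*m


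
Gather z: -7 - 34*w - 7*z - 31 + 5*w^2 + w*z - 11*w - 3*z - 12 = 5*w^2 - 45*w + z*(w - 10) - 50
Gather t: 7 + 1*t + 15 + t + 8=2*t + 30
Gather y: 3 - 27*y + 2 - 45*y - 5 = -72*y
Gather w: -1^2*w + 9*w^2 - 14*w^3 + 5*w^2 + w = -14*w^3 + 14*w^2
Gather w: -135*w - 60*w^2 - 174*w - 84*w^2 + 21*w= -144*w^2 - 288*w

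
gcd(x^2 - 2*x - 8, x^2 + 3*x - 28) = x - 4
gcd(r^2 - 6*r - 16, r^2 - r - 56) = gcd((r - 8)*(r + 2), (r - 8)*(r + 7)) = r - 8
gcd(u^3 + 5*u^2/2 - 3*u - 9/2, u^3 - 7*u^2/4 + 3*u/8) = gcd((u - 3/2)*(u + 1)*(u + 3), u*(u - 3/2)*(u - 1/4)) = u - 3/2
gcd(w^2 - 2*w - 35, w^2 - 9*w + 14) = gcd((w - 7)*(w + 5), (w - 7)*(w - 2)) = w - 7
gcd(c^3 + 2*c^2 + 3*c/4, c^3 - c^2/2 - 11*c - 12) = c + 3/2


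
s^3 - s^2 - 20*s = s*(s - 5)*(s + 4)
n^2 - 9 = (n - 3)*(n + 3)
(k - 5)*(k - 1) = k^2 - 6*k + 5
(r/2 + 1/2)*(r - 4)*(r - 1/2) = r^3/2 - 7*r^2/4 - 5*r/4 + 1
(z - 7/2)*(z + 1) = z^2 - 5*z/2 - 7/2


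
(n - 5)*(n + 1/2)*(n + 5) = n^3 + n^2/2 - 25*n - 25/2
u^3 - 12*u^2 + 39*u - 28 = (u - 7)*(u - 4)*(u - 1)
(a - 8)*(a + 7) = a^2 - a - 56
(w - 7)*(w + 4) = w^2 - 3*w - 28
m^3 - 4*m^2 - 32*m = m*(m - 8)*(m + 4)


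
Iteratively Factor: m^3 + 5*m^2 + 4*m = (m)*(m^2 + 5*m + 4) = m*(m + 4)*(m + 1)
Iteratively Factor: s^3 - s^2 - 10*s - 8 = (s + 2)*(s^2 - 3*s - 4) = (s + 1)*(s + 2)*(s - 4)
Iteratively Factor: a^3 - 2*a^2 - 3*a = (a)*(a^2 - 2*a - 3) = a*(a + 1)*(a - 3)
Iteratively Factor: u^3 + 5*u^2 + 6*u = (u + 3)*(u^2 + 2*u) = (u + 2)*(u + 3)*(u)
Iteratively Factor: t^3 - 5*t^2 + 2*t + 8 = (t - 2)*(t^2 - 3*t - 4) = (t - 2)*(t + 1)*(t - 4)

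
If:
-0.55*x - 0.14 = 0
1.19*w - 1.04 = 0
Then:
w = 0.87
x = -0.25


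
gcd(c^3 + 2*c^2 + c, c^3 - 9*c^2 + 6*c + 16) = c + 1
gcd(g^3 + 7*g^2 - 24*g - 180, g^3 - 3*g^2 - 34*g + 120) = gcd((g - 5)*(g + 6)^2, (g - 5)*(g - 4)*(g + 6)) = g^2 + g - 30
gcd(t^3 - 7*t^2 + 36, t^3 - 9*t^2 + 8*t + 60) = t^2 - 4*t - 12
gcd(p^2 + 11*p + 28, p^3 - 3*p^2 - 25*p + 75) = 1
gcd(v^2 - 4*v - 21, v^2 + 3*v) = v + 3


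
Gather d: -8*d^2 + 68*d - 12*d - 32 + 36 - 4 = -8*d^2 + 56*d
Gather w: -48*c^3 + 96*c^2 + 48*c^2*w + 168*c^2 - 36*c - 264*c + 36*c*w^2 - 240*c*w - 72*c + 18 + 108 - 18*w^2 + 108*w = -48*c^3 + 264*c^2 - 372*c + w^2*(36*c - 18) + w*(48*c^2 - 240*c + 108) + 126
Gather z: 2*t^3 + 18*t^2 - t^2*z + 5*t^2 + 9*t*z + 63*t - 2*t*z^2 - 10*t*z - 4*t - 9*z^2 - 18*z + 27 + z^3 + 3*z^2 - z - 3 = 2*t^3 + 23*t^2 + 59*t + z^3 + z^2*(-2*t - 6) + z*(-t^2 - t - 19) + 24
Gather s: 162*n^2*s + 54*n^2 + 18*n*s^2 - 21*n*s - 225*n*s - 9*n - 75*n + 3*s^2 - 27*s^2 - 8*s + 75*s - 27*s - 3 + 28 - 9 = 54*n^2 - 84*n + s^2*(18*n - 24) + s*(162*n^2 - 246*n + 40) + 16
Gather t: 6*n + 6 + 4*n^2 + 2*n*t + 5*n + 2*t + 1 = 4*n^2 + 11*n + t*(2*n + 2) + 7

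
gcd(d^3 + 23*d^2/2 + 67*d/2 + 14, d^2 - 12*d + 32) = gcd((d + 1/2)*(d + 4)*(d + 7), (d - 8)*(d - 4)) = 1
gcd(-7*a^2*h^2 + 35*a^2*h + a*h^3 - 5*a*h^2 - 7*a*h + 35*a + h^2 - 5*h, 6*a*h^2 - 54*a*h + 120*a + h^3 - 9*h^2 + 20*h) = h - 5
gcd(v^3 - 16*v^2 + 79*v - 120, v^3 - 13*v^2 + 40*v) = v^2 - 13*v + 40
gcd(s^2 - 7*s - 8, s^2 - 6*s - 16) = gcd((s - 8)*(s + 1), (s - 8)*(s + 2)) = s - 8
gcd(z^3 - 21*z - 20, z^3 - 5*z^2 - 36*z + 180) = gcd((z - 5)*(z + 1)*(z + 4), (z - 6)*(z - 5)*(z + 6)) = z - 5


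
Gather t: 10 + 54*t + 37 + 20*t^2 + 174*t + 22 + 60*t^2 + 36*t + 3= 80*t^2 + 264*t + 72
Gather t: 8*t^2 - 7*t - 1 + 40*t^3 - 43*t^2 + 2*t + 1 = 40*t^3 - 35*t^2 - 5*t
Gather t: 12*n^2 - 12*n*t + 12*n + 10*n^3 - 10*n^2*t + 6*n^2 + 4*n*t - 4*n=10*n^3 + 18*n^2 + 8*n + t*(-10*n^2 - 8*n)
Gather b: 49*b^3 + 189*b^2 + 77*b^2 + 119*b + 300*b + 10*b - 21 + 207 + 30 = 49*b^3 + 266*b^2 + 429*b + 216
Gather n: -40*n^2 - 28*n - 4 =-40*n^2 - 28*n - 4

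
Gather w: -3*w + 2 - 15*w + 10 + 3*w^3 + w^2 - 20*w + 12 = 3*w^3 + w^2 - 38*w + 24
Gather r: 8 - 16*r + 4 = 12 - 16*r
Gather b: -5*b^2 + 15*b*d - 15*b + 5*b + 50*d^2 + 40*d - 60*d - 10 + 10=-5*b^2 + b*(15*d - 10) + 50*d^2 - 20*d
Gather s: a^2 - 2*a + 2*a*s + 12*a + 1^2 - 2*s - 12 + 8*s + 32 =a^2 + 10*a + s*(2*a + 6) + 21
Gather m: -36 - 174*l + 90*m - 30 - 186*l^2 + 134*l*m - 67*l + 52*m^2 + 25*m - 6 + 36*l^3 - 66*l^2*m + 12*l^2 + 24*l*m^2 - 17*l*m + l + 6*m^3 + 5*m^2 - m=36*l^3 - 174*l^2 - 240*l + 6*m^3 + m^2*(24*l + 57) + m*(-66*l^2 + 117*l + 114) - 72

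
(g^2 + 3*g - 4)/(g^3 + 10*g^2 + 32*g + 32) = (g - 1)/(g^2 + 6*g + 8)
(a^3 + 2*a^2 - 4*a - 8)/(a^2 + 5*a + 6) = (a^2 - 4)/(a + 3)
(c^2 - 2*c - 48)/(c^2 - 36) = (c - 8)/(c - 6)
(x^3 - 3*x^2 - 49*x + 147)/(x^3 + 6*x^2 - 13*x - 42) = (x - 7)/(x + 2)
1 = 1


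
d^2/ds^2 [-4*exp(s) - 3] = -4*exp(s)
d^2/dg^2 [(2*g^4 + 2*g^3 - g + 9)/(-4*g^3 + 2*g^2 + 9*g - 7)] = 12*(-16*g^6 - 18*g^5 - 159*g^4 + 239*g^3 + 81*g^2 + 3*g - 132)/(64*g^9 - 96*g^8 - 384*g^7 + 760*g^6 + 528*g^5 - 1914*g^4 + 615*g^3 + 1407*g^2 - 1323*g + 343)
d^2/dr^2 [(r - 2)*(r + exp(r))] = r*exp(r) + 2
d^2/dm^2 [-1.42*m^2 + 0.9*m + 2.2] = -2.84000000000000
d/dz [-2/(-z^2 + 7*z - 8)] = 2*(7 - 2*z)/(z^2 - 7*z + 8)^2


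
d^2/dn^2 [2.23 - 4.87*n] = 0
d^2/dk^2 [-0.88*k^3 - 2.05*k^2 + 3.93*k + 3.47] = -5.28*k - 4.1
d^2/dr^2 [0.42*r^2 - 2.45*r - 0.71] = 0.840000000000000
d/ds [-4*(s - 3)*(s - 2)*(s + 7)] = -12*s^2 - 16*s + 116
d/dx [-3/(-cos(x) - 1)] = 3*sin(x)/(cos(x) + 1)^2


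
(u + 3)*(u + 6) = u^2 + 9*u + 18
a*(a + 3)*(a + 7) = a^3 + 10*a^2 + 21*a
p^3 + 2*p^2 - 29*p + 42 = (p - 3)*(p - 2)*(p + 7)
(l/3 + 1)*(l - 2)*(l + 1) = l^3/3 + 2*l^2/3 - 5*l/3 - 2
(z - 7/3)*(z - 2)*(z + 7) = z^3 + 8*z^2/3 - 77*z/3 + 98/3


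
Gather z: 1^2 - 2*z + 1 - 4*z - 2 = -6*z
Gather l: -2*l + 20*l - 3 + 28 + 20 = 18*l + 45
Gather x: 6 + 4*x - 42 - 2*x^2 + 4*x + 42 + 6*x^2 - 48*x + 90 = 4*x^2 - 40*x + 96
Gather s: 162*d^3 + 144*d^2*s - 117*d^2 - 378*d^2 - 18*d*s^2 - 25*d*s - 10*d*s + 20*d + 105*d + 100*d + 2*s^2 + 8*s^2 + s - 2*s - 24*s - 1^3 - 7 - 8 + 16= 162*d^3 - 495*d^2 + 225*d + s^2*(10 - 18*d) + s*(144*d^2 - 35*d - 25)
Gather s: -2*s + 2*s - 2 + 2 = 0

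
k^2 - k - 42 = (k - 7)*(k + 6)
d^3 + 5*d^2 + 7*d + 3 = (d + 1)^2*(d + 3)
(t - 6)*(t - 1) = t^2 - 7*t + 6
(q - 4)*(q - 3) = q^2 - 7*q + 12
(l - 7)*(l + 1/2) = l^2 - 13*l/2 - 7/2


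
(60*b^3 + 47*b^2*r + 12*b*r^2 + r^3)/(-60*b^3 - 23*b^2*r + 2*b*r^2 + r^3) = (5*b + r)/(-5*b + r)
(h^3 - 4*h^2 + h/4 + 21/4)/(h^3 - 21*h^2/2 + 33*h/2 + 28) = (h - 3/2)/(h - 8)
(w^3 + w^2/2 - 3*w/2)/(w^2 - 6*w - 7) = w*(-2*w^2 - w + 3)/(2*(-w^2 + 6*w + 7))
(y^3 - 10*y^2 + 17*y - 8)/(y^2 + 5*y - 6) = (y^2 - 9*y + 8)/(y + 6)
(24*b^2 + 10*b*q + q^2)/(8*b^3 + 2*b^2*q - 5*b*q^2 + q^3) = (24*b^2 + 10*b*q + q^2)/(8*b^3 + 2*b^2*q - 5*b*q^2 + q^3)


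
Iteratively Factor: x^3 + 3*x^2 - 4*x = (x + 4)*(x^2 - x) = x*(x + 4)*(x - 1)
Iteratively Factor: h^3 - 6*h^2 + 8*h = (h - 4)*(h^2 - 2*h) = (h - 4)*(h - 2)*(h)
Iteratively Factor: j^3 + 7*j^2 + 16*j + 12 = (j + 2)*(j^2 + 5*j + 6) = (j + 2)^2*(j + 3)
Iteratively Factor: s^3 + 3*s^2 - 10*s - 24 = (s + 2)*(s^2 + s - 12) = (s - 3)*(s + 2)*(s + 4)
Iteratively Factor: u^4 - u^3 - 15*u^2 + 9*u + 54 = (u + 3)*(u^3 - 4*u^2 - 3*u + 18) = (u - 3)*(u + 3)*(u^2 - u - 6) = (u - 3)^2*(u + 3)*(u + 2)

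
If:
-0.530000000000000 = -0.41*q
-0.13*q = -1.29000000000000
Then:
No Solution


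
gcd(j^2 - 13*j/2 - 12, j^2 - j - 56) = j - 8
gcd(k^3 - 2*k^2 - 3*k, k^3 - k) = k^2 + k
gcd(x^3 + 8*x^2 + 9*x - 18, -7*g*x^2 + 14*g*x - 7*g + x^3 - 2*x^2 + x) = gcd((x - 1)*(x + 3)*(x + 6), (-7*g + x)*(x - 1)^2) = x - 1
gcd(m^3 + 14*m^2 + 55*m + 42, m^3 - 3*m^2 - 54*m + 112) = m + 7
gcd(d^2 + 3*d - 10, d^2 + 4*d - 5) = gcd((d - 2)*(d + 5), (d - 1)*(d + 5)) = d + 5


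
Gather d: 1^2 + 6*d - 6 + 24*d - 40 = 30*d - 45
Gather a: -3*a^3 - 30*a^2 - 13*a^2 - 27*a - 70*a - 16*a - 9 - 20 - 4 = -3*a^3 - 43*a^2 - 113*a - 33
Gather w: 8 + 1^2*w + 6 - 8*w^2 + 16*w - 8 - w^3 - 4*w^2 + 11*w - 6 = -w^3 - 12*w^2 + 28*w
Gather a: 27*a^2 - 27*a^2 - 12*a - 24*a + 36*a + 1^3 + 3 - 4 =0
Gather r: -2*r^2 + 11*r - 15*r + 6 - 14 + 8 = -2*r^2 - 4*r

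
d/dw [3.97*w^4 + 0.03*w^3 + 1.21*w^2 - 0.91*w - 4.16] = 15.88*w^3 + 0.09*w^2 + 2.42*w - 0.91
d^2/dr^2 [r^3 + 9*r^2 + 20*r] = 6*r + 18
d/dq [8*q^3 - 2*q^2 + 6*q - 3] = 24*q^2 - 4*q + 6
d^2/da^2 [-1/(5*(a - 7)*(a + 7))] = 2*(-3*a^2 - 49)/(5*(a^6 - 147*a^4 + 7203*a^2 - 117649))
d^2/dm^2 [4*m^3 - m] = 24*m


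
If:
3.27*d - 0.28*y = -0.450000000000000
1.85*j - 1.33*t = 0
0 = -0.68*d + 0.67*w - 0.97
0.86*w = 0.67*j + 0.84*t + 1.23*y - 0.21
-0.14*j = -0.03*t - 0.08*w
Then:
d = -0.18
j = 1.03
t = 1.43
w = 1.27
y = -0.48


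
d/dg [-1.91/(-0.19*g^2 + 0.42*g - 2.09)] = (0.8022 - 0.7258*g)/(0.19*g^2 - 0.42*g + 2.09)^2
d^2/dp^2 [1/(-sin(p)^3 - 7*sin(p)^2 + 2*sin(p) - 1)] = (9*sin(p)^6 + 77*sin(p)^5 + 180*sin(p)^4 - 163*sin(p)^3 - 306*sin(p)^2 + 92*sin(p) + 6)/(sin(p)^3 + 7*sin(p)^2 - 2*sin(p) + 1)^3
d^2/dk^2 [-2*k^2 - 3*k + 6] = -4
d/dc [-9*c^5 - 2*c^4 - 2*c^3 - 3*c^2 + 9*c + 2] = -45*c^4 - 8*c^3 - 6*c^2 - 6*c + 9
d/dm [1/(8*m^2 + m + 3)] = (-16*m - 1)/(8*m^2 + m + 3)^2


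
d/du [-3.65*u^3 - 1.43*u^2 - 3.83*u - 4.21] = -10.95*u^2 - 2.86*u - 3.83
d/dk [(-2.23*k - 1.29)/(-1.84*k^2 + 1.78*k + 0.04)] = (-4.1032*k^2 - 4.7472*k + 2.207)/(3.3856*k^4 - 6.5504*k^3 + 3.0212*k^2 + 0.1424*k + 0.0016)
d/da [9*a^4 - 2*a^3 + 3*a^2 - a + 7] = 36*a^3 - 6*a^2 + 6*a - 1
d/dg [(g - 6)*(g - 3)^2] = 3*(g - 5)*(g - 3)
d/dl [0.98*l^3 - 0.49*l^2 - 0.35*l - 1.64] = 2.94*l^2 - 0.98*l - 0.35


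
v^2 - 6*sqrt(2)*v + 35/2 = (v - 7*sqrt(2)/2)*(v - 5*sqrt(2)/2)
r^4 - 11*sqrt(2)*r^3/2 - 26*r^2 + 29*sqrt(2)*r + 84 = (r - 7*sqrt(2))*(r - 3*sqrt(2)/2)*(r + sqrt(2))*(r + 2*sqrt(2))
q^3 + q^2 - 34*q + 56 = (q - 4)*(q - 2)*(q + 7)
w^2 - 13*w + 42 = (w - 7)*(w - 6)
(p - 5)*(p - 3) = p^2 - 8*p + 15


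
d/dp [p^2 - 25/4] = 2*p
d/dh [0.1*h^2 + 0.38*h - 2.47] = 0.2*h + 0.38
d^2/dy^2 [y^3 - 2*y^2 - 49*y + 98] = 6*y - 4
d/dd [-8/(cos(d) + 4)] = -8*sin(d)/(cos(d) + 4)^2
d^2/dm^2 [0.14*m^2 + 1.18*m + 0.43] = 0.280000000000000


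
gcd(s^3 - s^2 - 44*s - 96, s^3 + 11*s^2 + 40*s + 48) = s^2 + 7*s + 12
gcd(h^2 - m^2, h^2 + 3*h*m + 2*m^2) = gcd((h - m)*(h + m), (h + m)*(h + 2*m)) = h + m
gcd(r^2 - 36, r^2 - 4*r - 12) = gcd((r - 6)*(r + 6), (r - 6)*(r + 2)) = r - 6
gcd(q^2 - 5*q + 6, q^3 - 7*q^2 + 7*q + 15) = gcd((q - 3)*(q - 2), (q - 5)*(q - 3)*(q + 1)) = q - 3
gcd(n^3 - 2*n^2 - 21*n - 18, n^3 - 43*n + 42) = n - 6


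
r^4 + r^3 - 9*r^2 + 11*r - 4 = (r - 1)^3*(r + 4)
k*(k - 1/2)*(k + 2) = k^3 + 3*k^2/2 - k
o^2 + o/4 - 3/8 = (o - 1/2)*(o + 3/4)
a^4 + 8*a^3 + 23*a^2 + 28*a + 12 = (a + 1)*(a + 2)^2*(a + 3)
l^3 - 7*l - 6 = (l - 3)*(l + 1)*(l + 2)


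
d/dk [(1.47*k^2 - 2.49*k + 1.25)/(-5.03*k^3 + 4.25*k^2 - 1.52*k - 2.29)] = (7.3941*k^4 - 25.0494*k^3 + 27.2106*k^2 - 17.3576*k + 7.6021)/(25.3009*k^6 - 42.755*k^5 + 33.3537*k^4 + 10.1174*k^3 - 17.1546*k^2 + 6.9616*k + 5.2441)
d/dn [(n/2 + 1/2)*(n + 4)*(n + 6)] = 3*n^2/2 + 11*n + 17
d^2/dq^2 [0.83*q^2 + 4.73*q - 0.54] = 1.66000000000000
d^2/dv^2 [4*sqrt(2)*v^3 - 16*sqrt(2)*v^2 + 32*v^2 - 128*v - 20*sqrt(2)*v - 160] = 24*sqrt(2)*v - 32*sqrt(2) + 64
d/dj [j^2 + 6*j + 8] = 2*j + 6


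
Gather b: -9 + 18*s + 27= 18*s + 18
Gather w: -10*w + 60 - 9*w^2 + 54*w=-9*w^2 + 44*w + 60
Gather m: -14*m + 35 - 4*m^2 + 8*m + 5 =-4*m^2 - 6*m + 40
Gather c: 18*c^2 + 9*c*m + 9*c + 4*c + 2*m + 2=18*c^2 + c*(9*m + 13) + 2*m + 2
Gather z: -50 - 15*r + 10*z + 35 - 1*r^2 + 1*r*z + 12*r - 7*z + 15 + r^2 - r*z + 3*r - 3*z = 0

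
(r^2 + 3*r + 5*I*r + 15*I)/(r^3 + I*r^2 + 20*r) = (r + 3)/(r*(r - 4*I))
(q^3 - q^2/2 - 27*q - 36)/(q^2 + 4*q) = q - 9/2 - 9/q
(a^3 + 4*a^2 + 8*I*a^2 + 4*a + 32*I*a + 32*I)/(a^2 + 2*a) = a + 2 + 8*I + 16*I/a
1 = 1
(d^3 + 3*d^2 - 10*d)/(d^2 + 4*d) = (d^2 + 3*d - 10)/(d + 4)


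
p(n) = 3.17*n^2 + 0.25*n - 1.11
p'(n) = 6.34*n + 0.25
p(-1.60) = 6.61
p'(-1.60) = -9.89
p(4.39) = 61.08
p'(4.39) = 28.08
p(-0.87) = 1.07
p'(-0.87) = -5.27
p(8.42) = 225.74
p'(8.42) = 53.63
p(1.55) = 6.89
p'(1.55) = 10.08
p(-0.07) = -1.11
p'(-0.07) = -0.19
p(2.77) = 23.91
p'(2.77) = 17.81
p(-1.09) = 2.38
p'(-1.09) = -6.66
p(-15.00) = 708.39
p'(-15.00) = -94.85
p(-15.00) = 708.39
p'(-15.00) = -94.85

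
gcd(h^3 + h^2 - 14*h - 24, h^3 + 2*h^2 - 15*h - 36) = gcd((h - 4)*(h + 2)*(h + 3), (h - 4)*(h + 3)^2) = h^2 - h - 12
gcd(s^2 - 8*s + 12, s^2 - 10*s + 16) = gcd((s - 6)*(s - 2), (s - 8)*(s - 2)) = s - 2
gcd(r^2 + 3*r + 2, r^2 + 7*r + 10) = r + 2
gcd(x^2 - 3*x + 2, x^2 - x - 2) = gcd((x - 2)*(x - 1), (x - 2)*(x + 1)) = x - 2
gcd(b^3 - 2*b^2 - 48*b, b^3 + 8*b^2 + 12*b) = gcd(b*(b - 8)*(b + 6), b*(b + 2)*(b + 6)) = b^2 + 6*b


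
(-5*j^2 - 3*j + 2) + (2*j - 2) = -5*j^2 - j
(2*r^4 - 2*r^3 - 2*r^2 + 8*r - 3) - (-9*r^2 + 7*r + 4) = 2*r^4 - 2*r^3 + 7*r^2 + r - 7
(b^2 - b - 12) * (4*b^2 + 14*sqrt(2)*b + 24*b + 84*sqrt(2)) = 4*b^4 + 14*sqrt(2)*b^3 + 20*b^3 - 72*b^2 + 70*sqrt(2)*b^2 - 252*sqrt(2)*b - 288*b - 1008*sqrt(2)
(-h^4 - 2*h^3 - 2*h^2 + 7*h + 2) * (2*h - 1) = -2*h^5 - 3*h^4 - 2*h^3 + 16*h^2 - 3*h - 2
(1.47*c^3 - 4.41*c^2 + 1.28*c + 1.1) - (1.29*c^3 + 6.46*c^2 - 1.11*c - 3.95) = 0.18*c^3 - 10.87*c^2 + 2.39*c + 5.05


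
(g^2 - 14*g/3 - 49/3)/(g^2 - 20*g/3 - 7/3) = (3*g + 7)/(3*g + 1)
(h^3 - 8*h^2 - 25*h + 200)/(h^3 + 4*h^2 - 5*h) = (h^2 - 13*h + 40)/(h*(h - 1))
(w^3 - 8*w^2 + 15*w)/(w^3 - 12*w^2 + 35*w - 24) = w*(w - 5)/(w^2 - 9*w + 8)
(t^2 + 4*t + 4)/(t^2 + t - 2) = (t + 2)/(t - 1)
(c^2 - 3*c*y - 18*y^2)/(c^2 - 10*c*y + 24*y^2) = (-c - 3*y)/(-c + 4*y)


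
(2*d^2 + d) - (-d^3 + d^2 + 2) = d^3 + d^2 + d - 2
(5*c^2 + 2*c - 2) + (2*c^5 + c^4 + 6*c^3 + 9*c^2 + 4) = 2*c^5 + c^4 + 6*c^3 + 14*c^2 + 2*c + 2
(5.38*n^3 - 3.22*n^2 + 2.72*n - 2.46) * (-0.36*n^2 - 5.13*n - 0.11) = -1.9368*n^5 - 26.4402*n^4 + 14.9476*n^3 - 12.7138*n^2 + 12.3206*n + 0.2706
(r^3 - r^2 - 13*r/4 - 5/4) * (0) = 0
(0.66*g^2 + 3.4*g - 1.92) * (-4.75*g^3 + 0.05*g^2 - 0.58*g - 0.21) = -3.135*g^5 - 16.117*g^4 + 8.9072*g^3 - 2.2066*g^2 + 0.3996*g + 0.4032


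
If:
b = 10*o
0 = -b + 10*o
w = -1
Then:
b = 10*o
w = -1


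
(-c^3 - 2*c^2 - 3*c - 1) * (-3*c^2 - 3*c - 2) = 3*c^5 + 9*c^4 + 17*c^3 + 16*c^2 + 9*c + 2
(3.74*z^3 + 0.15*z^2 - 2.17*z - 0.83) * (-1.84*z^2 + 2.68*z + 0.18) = -6.8816*z^5 + 9.7472*z^4 + 5.068*z^3 - 4.2614*z^2 - 2.615*z - 0.1494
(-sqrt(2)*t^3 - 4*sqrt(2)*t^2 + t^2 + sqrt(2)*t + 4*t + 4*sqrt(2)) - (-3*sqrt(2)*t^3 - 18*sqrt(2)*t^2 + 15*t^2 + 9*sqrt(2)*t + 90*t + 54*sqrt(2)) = 2*sqrt(2)*t^3 - 14*t^2 + 14*sqrt(2)*t^2 - 86*t - 8*sqrt(2)*t - 50*sqrt(2)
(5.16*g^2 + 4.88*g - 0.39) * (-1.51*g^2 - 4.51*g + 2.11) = -7.7916*g^4 - 30.6404*g^3 - 10.5323*g^2 + 12.0557*g - 0.8229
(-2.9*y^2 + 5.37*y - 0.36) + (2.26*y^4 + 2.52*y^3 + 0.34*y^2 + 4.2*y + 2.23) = 2.26*y^4 + 2.52*y^3 - 2.56*y^2 + 9.57*y + 1.87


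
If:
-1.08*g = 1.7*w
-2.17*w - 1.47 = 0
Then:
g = 1.07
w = -0.68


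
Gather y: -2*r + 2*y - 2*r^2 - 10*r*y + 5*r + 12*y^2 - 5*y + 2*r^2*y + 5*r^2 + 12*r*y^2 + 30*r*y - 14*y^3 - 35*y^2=3*r^2 + 3*r - 14*y^3 + y^2*(12*r - 23) + y*(2*r^2 + 20*r - 3)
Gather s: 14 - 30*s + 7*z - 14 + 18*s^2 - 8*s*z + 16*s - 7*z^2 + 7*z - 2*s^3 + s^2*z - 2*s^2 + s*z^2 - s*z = -2*s^3 + s^2*(z + 16) + s*(z^2 - 9*z - 14) - 7*z^2 + 14*z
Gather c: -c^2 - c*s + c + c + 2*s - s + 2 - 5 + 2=-c^2 + c*(2 - s) + s - 1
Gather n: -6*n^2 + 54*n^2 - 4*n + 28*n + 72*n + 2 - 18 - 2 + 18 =48*n^2 + 96*n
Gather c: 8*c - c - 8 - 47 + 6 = 7*c - 49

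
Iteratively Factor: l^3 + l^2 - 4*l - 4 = (l - 2)*(l^2 + 3*l + 2) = (l - 2)*(l + 1)*(l + 2)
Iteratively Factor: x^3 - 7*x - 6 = (x - 3)*(x^2 + 3*x + 2) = (x - 3)*(x + 1)*(x + 2)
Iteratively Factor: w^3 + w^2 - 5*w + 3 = (w + 3)*(w^2 - 2*w + 1) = (w - 1)*(w + 3)*(w - 1)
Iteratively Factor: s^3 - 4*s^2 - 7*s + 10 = (s - 5)*(s^2 + s - 2) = (s - 5)*(s - 1)*(s + 2)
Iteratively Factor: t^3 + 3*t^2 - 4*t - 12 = (t + 2)*(t^2 + t - 6) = (t - 2)*(t + 2)*(t + 3)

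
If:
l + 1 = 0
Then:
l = -1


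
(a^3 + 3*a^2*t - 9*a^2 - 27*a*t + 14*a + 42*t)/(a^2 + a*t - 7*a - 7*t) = (a^2 + 3*a*t - 2*a - 6*t)/(a + t)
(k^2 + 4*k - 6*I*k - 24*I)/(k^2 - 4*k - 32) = (k - 6*I)/(k - 8)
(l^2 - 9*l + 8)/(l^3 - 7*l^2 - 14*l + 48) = (l - 1)/(l^2 + l - 6)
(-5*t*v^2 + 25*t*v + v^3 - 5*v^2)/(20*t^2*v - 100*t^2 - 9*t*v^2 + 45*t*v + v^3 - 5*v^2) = -v/(4*t - v)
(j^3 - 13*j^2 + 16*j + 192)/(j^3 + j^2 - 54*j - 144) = (j - 8)/(j + 6)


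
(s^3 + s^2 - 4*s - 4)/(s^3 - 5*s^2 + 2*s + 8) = (s + 2)/(s - 4)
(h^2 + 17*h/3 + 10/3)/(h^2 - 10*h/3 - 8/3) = (h + 5)/(h - 4)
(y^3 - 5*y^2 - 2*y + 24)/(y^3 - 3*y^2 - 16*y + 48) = (y + 2)/(y + 4)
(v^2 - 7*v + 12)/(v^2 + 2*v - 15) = (v - 4)/(v + 5)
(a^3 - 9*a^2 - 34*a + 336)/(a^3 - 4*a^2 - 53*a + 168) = (a^2 - a - 42)/(a^2 + 4*a - 21)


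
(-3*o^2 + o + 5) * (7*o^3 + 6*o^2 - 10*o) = -21*o^5 - 11*o^4 + 71*o^3 + 20*o^2 - 50*o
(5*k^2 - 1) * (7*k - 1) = 35*k^3 - 5*k^2 - 7*k + 1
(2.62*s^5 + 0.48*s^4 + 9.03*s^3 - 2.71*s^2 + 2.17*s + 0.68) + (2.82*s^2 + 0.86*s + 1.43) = 2.62*s^5 + 0.48*s^4 + 9.03*s^3 + 0.11*s^2 + 3.03*s + 2.11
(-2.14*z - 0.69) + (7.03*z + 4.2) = 4.89*z + 3.51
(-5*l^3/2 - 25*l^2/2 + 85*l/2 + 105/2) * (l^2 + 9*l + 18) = -5*l^5/2 - 35*l^4 - 115*l^3 + 210*l^2 + 2475*l/2 + 945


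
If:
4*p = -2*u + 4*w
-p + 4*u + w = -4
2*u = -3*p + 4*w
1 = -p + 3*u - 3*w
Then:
No Solution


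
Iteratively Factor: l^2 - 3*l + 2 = (l - 2)*(l - 1)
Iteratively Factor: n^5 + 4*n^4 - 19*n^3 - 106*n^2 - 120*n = (n + 3)*(n^4 + n^3 - 22*n^2 - 40*n) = (n + 3)*(n + 4)*(n^3 - 3*n^2 - 10*n) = n*(n + 3)*(n + 4)*(n^2 - 3*n - 10) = n*(n - 5)*(n + 3)*(n + 4)*(n + 2)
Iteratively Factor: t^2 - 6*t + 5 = (t - 1)*(t - 5)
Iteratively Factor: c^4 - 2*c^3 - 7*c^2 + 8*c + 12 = (c - 3)*(c^3 + c^2 - 4*c - 4) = (c - 3)*(c + 2)*(c^2 - c - 2) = (c - 3)*(c - 2)*(c + 2)*(c + 1)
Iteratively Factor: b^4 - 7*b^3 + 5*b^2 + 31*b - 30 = (b - 1)*(b^3 - 6*b^2 - b + 30) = (b - 3)*(b - 1)*(b^2 - 3*b - 10) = (b - 3)*(b - 1)*(b + 2)*(b - 5)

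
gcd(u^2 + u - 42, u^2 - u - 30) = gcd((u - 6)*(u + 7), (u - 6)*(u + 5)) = u - 6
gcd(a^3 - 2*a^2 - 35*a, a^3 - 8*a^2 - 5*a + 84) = a - 7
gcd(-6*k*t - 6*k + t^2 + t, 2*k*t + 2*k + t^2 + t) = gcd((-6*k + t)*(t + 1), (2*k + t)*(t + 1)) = t + 1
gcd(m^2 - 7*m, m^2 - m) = m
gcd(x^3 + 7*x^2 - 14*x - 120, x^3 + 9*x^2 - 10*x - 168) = x^2 + 2*x - 24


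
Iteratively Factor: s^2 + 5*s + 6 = (s + 2)*(s + 3)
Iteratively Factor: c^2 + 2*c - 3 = (c - 1)*(c + 3)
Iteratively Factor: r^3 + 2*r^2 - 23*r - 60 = (r + 4)*(r^2 - 2*r - 15) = (r + 3)*(r + 4)*(r - 5)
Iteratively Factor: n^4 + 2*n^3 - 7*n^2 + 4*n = (n)*(n^3 + 2*n^2 - 7*n + 4) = n*(n - 1)*(n^2 + 3*n - 4) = n*(n - 1)^2*(n + 4)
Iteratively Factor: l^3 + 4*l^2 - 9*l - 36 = (l - 3)*(l^2 + 7*l + 12) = (l - 3)*(l + 3)*(l + 4)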